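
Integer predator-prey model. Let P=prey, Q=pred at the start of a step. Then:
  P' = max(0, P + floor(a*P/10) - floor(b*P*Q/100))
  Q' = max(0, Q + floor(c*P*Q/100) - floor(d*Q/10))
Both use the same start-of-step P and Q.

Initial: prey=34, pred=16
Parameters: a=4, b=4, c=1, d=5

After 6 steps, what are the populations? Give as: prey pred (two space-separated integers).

Step 1: prey: 34+13-21=26; pred: 16+5-8=13
Step 2: prey: 26+10-13=23; pred: 13+3-6=10
Step 3: prey: 23+9-9=23; pred: 10+2-5=7
Step 4: prey: 23+9-6=26; pred: 7+1-3=5
Step 5: prey: 26+10-5=31; pred: 5+1-2=4
Step 6: prey: 31+12-4=39; pred: 4+1-2=3

Answer: 39 3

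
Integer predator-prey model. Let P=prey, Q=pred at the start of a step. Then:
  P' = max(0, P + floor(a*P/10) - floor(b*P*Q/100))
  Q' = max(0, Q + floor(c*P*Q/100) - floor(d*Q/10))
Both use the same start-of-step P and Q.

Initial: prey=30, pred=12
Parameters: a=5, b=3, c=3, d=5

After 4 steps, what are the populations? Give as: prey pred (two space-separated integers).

Answer: 11 51

Derivation:
Step 1: prey: 30+15-10=35; pred: 12+10-6=16
Step 2: prey: 35+17-16=36; pred: 16+16-8=24
Step 3: prey: 36+18-25=29; pred: 24+25-12=37
Step 4: prey: 29+14-32=11; pred: 37+32-18=51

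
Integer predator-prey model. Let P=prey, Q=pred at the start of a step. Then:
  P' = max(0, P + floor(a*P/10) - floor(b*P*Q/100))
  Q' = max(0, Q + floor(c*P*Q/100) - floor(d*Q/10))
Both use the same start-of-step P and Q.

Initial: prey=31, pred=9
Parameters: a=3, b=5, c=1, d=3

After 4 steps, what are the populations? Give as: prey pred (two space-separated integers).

Step 1: prey: 31+9-13=27; pred: 9+2-2=9
Step 2: prey: 27+8-12=23; pred: 9+2-2=9
Step 3: prey: 23+6-10=19; pred: 9+2-2=9
Step 4: prey: 19+5-8=16; pred: 9+1-2=8

Answer: 16 8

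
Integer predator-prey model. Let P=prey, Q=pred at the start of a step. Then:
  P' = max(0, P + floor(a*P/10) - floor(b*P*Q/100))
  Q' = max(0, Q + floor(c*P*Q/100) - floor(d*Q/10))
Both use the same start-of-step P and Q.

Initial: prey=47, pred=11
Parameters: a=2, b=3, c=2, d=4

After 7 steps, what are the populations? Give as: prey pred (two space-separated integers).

Step 1: prey: 47+9-15=41; pred: 11+10-4=17
Step 2: prey: 41+8-20=29; pred: 17+13-6=24
Step 3: prey: 29+5-20=14; pred: 24+13-9=28
Step 4: prey: 14+2-11=5; pred: 28+7-11=24
Step 5: prey: 5+1-3=3; pred: 24+2-9=17
Step 6: prey: 3+0-1=2; pred: 17+1-6=12
Step 7: prey: 2+0-0=2; pred: 12+0-4=8

Answer: 2 8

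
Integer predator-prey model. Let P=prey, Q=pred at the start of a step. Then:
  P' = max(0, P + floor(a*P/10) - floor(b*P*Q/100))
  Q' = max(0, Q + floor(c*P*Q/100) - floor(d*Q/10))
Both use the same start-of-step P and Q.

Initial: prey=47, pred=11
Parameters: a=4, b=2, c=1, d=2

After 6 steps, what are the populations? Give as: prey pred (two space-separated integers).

Answer: 12 60

Derivation:
Step 1: prey: 47+18-10=55; pred: 11+5-2=14
Step 2: prey: 55+22-15=62; pred: 14+7-2=19
Step 3: prey: 62+24-23=63; pred: 19+11-3=27
Step 4: prey: 63+25-34=54; pred: 27+17-5=39
Step 5: prey: 54+21-42=33; pred: 39+21-7=53
Step 6: prey: 33+13-34=12; pred: 53+17-10=60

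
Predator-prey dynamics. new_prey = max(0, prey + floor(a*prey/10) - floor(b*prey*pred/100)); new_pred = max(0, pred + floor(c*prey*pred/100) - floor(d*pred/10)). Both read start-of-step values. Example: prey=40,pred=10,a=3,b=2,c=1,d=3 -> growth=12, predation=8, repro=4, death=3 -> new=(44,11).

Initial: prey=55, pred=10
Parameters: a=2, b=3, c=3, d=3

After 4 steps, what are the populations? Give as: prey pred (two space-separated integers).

Answer: 0 53

Derivation:
Step 1: prey: 55+11-16=50; pred: 10+16-3=23
Step 2: prey: 50+10-34=26; pred: 23+34-6=51
Step 3: prey: 26+5-39=0; pred: 51+39-15=75
Step 4: prey: 0+0-0=0; pred: 75+0-22=53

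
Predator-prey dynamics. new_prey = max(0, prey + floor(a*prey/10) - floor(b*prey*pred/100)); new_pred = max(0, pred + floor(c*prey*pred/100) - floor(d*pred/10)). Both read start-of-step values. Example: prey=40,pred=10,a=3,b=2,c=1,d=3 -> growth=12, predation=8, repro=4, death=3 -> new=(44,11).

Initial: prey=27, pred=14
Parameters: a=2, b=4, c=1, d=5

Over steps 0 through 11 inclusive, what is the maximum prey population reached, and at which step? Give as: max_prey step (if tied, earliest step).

Step 1: prey: 27+5-15=17; pred: 14+3-7=10
Step 2: prey: 17+3-6=14; pred: 10+1-5=6
Step 3: prey: 14+2-3=13; pred: 6+0-3=3
Step 4: prey: 13+2-1=14; pred: 3+0-1=2
Step 5: prey: 14+2-1=15; pred: 2+0-1=1
Step 6: prey: 15+3-0=18; pred: 1+0-0=1
Step 7: prey: 18+3-0=21; pred: 1+0-0=1
Step 8: prey: 21+4-0=25; pred: 1+0-0=1
Step 9: prey: 25+5-1=29; pred: 1+0-0=1
Step 10: prey: 29+5-1=33; pred: 1+0-0=1
Step 11: prey: 33+6-1=38; pred: 1+0-0=1
Max prey = 38 at step 11

Answer: 38 11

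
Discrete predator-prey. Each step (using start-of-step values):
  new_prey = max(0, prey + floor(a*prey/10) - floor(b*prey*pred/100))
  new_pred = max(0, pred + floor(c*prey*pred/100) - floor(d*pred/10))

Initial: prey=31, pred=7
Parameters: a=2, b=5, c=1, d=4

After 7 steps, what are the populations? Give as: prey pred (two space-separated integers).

Step 1: prey: 31+6-10=27; pred: 7+2-2=7
Step 2: prey: 27+5-9=23; pred: 7+1-2=6
Step 3: prey: 23+4-6=21; pred: 6+1-2=5
Step 4: prey: 21+4-5=20; pred: 5+1-2=4
Step 5: prey: 20+4-4=20; pred: 4+0-1=3
Step 6: prey: 20+4-3=21; pred: 3+0-1=2
Step 7: prey: 21+4-2=23; pred: 2+0-0=2

Answer: 23 2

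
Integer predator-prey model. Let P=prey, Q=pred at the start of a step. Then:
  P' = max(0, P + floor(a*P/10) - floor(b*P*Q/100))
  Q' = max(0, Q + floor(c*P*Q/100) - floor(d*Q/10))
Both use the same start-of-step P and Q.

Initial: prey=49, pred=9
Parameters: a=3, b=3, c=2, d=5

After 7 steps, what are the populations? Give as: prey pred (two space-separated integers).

Step 1: prey: 49+14-13=50; pred: 9+8-4=13
Step 2: prey: 50+15-19=46; pred: 13+13-6=20
Step 3: prey: 46+13-27=32; pred: 20+18-10=28
Step 4: prey: 32+9-26=15; pred: 28+17-14=31
Step 5: prey: 15+4-13=6; pred: 31+9-15=25
Step 6: prey: 6+1-4=3; pred: 25+3-12=16
Step 7: prey: 3+0-1=2; pred: 16+0-8=8

Answer: 2 8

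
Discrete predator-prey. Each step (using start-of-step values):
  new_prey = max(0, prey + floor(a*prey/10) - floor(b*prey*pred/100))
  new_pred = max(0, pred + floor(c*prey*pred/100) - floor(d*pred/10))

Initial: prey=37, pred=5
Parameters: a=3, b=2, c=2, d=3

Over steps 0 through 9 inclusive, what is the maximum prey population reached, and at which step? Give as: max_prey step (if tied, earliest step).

Step 1: prey: 37+11-3=45; pred: 5+3-1=7
Step 2: prey: 45+13-6=52; pred: 7+6-2=11
Step 3: prey: 52+15-11=56; pred: 11+11-3=19
Step 4: prey: 56+16-21=51; pred: 19+21-5=35
Step 5: prey: 51+15-35=31; pred: 35+35-10=60
Step 6: prey: 31+9-37=3; pred: 60+37-18=79
Step 7: prey: 3+0-4=0; pred: 79+4-23=60
Step 8: prey: 0+0-0=0; pred: 60+0-18=42
Step 9: prey: 0+0-0=0; pred: 42+0-12=30
Max prey = 56 at step 3

Answer: 56 3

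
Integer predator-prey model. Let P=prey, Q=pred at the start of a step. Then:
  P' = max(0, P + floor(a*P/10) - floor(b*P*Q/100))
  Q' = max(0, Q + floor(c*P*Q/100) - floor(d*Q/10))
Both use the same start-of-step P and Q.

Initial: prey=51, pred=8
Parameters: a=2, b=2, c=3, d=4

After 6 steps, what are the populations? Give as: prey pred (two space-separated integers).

Answer: 0 33

Derivation:
Step 1: prey: 51+10-8=53; pred: 8+12-3=17
Step 2: prey: 53+10-18=45; pred: 17+27-6=38
Step 3: prey: 45+9-34=20; pred: 38+51-15=74
Step 4: prey: 20+4-29=0; pred: 74+44-29=89
Step 5: prey: 0+0-0=0; pred: 89+0-35=54
Step 6: prey: 0+0-0=0; pred: 54+0-21=33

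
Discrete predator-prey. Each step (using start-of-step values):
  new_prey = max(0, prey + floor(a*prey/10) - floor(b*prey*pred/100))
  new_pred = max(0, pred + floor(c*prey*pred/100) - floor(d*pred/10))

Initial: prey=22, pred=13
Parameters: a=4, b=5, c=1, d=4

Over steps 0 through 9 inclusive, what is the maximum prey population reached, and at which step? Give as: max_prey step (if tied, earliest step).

Answer: 66 9

Derivation:
Step 1: prey: 22+8-14=16; pred: 13+2-5=10
Step 2: prey: 16+6-8=14; pred: 10+1-4=7
Step 3: prey: 14+5-4=15; pred: 7+0-2=5
Step 4: prey: 15+6-3=18; pred: 5+0-2=3
Step 5: prey: 18+7-2=23; pred: 3+0-1=2
Step 6: prey: 23+9-2=30; pred: 2+0-0=2
Step 7: prey: 30+12-3=39; pred: 2+0-0=2
Step 8: prey: 39+15-3=51; pred: 2+0-0=2
Step 9: prey: 51+20-5=66; pred: 2+1-0=3
Max prey = 66 at step 9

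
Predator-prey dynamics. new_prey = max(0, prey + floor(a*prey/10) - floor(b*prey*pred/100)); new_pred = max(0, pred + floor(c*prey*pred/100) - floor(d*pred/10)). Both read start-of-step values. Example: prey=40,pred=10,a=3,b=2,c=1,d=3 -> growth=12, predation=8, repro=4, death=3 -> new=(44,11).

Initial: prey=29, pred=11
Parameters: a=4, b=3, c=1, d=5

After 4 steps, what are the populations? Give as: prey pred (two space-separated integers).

Answer: 51 5

Derivation:
Step 1: prey: 29+11-9=31; pred: 11+3-5=9
Step 2: prey: 31+12-8=35; pred: 9+2-4=7
Step 3: prey: 35+14-7=42; pred: 7+2-3=6
Step 4: prey: 42+16-7=51; pred: 6+2-3=5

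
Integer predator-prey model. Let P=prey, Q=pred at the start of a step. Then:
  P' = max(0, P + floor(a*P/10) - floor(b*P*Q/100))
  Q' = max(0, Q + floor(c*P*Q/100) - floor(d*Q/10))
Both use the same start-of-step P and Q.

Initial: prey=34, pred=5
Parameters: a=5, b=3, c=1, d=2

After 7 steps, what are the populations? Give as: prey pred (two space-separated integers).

Step 1: prey: 34+17-5=46; pred: 5+1-1=5
Step 2: prey: 46+23-6=63; pred: 5+2-1=6
Step 3: prey: 63+31-11=83; pred: 6+3-1=8
Step 4: prey: 83+41-19=105; pred: 8+6-1=13
Step 5: prey: 105+52-40=117; pred: 13+13-2=24
Step 6: prey: 117+58-84=91; pred: 24+28-4=48
Step 7: prey: 91+45-131=5; pred: 48+43-9=82

Answer: 5 82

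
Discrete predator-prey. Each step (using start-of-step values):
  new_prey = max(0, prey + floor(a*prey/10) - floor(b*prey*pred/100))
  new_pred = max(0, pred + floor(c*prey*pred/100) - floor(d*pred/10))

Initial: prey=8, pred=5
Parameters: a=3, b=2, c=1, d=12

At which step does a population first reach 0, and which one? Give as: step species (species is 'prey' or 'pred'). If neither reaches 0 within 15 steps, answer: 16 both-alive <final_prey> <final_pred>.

Step 1: prey: 8+2-0=10; pred: 5+0-6=0
First extinction: pred at step 1

Answer: 1 pred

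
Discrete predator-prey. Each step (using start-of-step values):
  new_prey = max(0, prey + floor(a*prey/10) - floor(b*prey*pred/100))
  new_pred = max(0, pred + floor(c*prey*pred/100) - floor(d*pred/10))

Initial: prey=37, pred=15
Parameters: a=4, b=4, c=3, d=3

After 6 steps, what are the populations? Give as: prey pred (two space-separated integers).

Answer: 0 15

Derivation:
Step 1: prey: 37+14-22=29; pred: 15+16-4=27
Step 2: prey: 29+11-31=9; pred: 27+23-8=42
Step 3: prey: 9+3-15=0; pred: 42+11-12=41
Step 4: prey: 0+0-0=0; pred: 41+0-12=29
Step 5: prey: 0+0-0=0; pred: 29+0-8=21
Step 6: prey: 0+0-0=0; pred: 21+0-6=15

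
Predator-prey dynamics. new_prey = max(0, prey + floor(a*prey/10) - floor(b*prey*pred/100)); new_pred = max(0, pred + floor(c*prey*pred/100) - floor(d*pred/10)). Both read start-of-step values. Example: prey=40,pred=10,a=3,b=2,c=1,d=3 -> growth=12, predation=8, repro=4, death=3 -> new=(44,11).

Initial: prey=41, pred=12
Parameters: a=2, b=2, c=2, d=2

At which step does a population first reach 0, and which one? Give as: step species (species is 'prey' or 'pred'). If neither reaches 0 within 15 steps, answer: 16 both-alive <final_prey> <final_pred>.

Step 1: prey: 41+8-9=40; pred: 12+9-2=19
Step 2: prey: 40+8-15=33; pred: 19+15-3=31
Step 3: prey: 33+6-20=19; pred: 31+20-6=45
Step 4: prey: 19+3-17=5; pred: 45+17-9=53
Step 5: prey: 5+1-5=1; pred: 53+5-10=48
Step 6: prey: 1+0-0=1; pred: 48+0-9=39
Step 7: prey: 1+0-0=1; pred: 39+0-7=32
Step 8: prey: 1+0-0=1; pred: 32+0-6=26
Step 9: prey: 1+0-0=1; pred: 26+0-5=21
Step 10: prey: 1+0-0=1; pred: 21+0-4=17
Step 11: prey: 1+0-0=1; pred: 17+0-3=14
Step 12: prey: 1+0-0=1; pred: 14+0-2=12
Step 13: prey: 1+0-0=1; pred: 12+0-2=10
Step 14: prey: 1+0-0=1; pred: 10+0-2=8
Step 15: prey: 1+0-0=1; pred: 8+0-1=7
No extinction within 15 steps

Answer: 16 both-alive 1 7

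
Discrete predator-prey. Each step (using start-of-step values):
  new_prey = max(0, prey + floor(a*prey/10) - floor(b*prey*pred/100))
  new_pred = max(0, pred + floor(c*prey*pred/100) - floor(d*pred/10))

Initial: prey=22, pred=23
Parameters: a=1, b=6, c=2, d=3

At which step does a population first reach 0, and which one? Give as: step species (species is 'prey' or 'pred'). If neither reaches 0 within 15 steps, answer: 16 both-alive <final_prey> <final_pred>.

Step 1: prey: 22+2-30=0; pred: 23+10-6=27
First extinction: prey at step 1

Answer: 1 prey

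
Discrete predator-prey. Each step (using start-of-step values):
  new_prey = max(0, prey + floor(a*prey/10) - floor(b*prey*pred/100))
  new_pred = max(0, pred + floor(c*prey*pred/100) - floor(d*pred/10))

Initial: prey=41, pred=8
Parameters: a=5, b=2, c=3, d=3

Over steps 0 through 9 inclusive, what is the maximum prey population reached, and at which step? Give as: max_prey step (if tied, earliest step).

Answer: 66 2

Derivation:
Step 1: prey: 41+20-6=55; pred: 8+9-2=15
Step 2: prey: 55+27-16=66; pred: 15+24-4=35
Step 3: prey: 66+33-46=53; pred: 35+69-10=94
Step 4: prey: 53+26-99=0; pred: 94+149-28=215
Step 5: prey: 0+0-0=0; pred: 215+0-64=151
Step 6: prey: 0+0-0=0; pred: 151+0-45=106
Step 7: prey: 0+0-0=0; pred: 106+0-31=75
Step 8: prey: 0+0-0=0; pred: 75+0-22=53
Step 9: prey: 0+0-0=0; pred: 53+0-15=38
Max prey = 66 at step 2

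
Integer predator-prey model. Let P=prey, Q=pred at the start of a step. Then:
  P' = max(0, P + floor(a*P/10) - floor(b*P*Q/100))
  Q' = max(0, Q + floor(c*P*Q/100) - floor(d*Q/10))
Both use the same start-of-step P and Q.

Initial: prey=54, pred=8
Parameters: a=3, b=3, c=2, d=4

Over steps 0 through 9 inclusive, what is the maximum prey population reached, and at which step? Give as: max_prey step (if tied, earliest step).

Answer: 58 1

Derivation:
Step 1: prey: 54+16-12=58; pred: 8+8-3=13
Step 2: prey: 58+17-22=53; pred: 13+15-5=23
Step 3: prey: 53+15-36=32; pred: 23+24-9=38
Step 4: prey: 32+9-36=5; pred: 38+24-15=47
Step 5: prey: 5+1-7=0; pred: 47+4-18=33
Step 6: prey: 0+0-0=0; pred: 33+0-13=20
Step 7: prey: 0+0-0=0; pred: 20+0-8=12
Step 8: prey: 0+0-0=0; pred: 12+0-4=8
Step 9: prey: 0+0-0=0; pred: 8+0-3=5
Max prey = 58 at step 1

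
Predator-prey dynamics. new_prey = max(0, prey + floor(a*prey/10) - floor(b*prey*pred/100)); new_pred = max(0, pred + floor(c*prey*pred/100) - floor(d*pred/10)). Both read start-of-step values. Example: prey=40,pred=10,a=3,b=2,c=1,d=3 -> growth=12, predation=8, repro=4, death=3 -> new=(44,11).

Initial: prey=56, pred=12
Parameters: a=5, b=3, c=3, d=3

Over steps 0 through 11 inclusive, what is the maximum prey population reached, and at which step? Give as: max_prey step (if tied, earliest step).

Step 1: prey: 56+28-20=64; pred: 12+20-3=29
Step 2: prey: 64+32-55=41; pred: 29+55-8=76
Step 3: prey: 41+20-93=0; pred: 76+93-22=147
Step 4: prey: 0+0-0=0; pred: 147+0-44=103
Step 5: prey: 0+0-0=0; pred: 103+0-30=73
Step 6: prey: 0+0-0=0; pred: 73+0-21=52
Step 7: prey: 0+0-0=0; pred: 52+0-15=37
Step 8: prey: 0+0-0=0; pred: 37+0-11=26
Step 9: prey: 0+0-0=0; pred: 26+0-7=19
Step 10: prey: 0+0-0=0; pred: 19+0-5=14
Step 11: prey: 0+0-0=0; pred: 14+0-4=10
Max prey = 64 at step 1

Answer: 64 1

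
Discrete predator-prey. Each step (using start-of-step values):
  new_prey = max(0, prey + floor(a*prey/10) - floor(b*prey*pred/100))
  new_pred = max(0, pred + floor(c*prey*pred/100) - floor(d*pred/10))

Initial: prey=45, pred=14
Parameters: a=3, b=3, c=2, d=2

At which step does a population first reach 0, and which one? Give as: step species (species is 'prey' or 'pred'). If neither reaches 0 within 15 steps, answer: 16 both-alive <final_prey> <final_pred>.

Answer: 4 prey

Derivation:
Step 1: prey: 45+13-18=40; pred: 14+12-2=24
Step 2: prey: 40+12-28=24; pred: 24+19-4=39
Step 3: prey: 24+7-28=3; pred: 39+18-7=50
Step 4: prey: 3+0-4=0; pred: 50+3-10=43
First extinction: prey at step 4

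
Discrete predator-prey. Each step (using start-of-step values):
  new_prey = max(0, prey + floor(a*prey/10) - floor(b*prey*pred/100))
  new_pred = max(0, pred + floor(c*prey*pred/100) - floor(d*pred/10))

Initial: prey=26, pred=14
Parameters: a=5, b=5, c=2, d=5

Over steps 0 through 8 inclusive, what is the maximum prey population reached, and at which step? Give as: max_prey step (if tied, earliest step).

Step 1: prey: 26+13-18=21; pred: 14+7-7=14
Step 2: prey: 21+10-14=17; pred: 14+5-7=12
Step 3: prey: 17+8-10=15; pred: 12+4-6=10
Step 4: prey: 15+7-7=15; pred: 10+3-5=8
Step 5: prey: 15+7-6=16; pred: 8+2-4=6
Step 6: prey: 16+8-4=20; pred: 6+1-3=4
Step 7: prey: 20+10-4=26; pred: 4+1-2=3
Step 8: prey: 26+13-3=36; pred: 3+1-1=3
Max prey = 36 at step 8

Answer: 36 8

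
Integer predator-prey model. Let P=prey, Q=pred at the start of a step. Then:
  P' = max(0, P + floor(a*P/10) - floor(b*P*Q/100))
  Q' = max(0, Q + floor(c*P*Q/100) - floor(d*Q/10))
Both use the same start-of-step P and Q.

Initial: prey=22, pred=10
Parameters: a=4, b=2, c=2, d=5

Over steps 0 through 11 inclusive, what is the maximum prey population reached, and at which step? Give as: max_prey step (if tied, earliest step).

Step 1: prey: 22+8-4=26; pred: 10+4-5=9
Step 2: prey: 26+10-4=32; pred: 9+4-4=9
Step 3: prey: 32+12-5=39; pred: 9+5-4=10
Step 4: prey: 39+15-7=47; pred: 10+7-5=12
Step 5: prey: 47+18-11=54; pred: 12+11-6=17
Step 6: prey: 54+21-18=57; pred: 17+18-8=27
Step 7: prey: 57+22-30=49; pred: 27+30-13=44
Step 8: prey: 49+19-43=25; pred: 44+43-22=65
Step 9: prey: 25+10-32=3; pred: 65+32-32=65
Step 10: prey: 3+1-3=1; pred: 65+3-32=36
Step 11: prey: 1+0-0=1; pred: 36+0-18=18
Max prey = 57 at step 6

Answer: 57 6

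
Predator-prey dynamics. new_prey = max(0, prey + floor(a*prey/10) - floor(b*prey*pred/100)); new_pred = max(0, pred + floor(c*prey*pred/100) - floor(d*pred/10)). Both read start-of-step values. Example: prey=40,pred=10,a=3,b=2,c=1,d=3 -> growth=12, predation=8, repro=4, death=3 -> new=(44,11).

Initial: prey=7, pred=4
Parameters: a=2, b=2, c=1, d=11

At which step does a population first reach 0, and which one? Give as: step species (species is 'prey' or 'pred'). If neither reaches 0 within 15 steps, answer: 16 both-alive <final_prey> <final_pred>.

Answer: 1 pred

Derivation:
Step 1: prey: 7+1-0=8; pred: 4+0-4=0
First extinction: pred at step 1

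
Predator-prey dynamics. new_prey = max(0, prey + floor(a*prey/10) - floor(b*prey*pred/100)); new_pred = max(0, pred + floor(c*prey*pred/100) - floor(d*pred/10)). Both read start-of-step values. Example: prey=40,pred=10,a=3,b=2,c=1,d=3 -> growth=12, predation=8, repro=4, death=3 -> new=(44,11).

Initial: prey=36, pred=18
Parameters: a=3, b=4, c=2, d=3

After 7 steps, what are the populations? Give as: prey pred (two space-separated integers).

Answer: 1 7

Derivation:
Step 1: prey: 36+10-25=21; pred: 18+12-5=25
Step 2: prey: 21+6-21=6; pred: 25+10-7=28
Step 3: prey: 6+1-6=1; pred: 28+3-8=23
Step 4: prey: 1+0-0=1; pred: 23+0-6=17
Step 5: prey: 1+0-0=1; pred: 17+0-5=12
Step 6: prey: 1+0-0=1; pred: 12+0-3=9
Step 7: prey: 1+0-0=1; pred: 9+0-2=7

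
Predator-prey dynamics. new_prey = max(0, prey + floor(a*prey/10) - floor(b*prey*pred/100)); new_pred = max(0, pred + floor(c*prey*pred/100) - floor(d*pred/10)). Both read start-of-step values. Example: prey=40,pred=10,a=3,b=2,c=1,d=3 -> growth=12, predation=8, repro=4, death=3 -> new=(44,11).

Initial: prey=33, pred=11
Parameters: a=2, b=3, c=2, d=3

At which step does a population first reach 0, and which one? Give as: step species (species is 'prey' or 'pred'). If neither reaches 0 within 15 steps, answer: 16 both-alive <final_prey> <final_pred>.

Step 1: prey: 33+6-10=29; pred: 11+7-3=15
Step 2: prey: 29+5-13=21; pred: 15+8-4=19
Step 3: prey: 21+4-11=14; pred: 19+7-5=21
Step 4: prey: 14+2-8=8; pred: 21+5-6=20
Step 5: prey: 8+1-4=5; pred: 20+3-6=17
Step 6: prey: 5+1-2=4; pred: 17+1-5=13
Step 7: prey: 4+0-1=3; pred: 13+1-3=11
Step 8: prey: 3+0-0=3; pred: 11+0-3=8
Step 9: prey: 3+0-0=3; pred: 8+0-2=6
Step 10: prey: 3+0-0=3; pred: 6+0-1=5
Step 11: prey: 3+0-0=3; pred: 5+0-1=4
Step 12: prey: 3+0-0=3; pred: 4+0-1=3
Step 13: prey: 3+0-0=3; pred: 3+0-0=3
Steps 14-15: state stable at prey=3, pred=3 (no change)
No extinction within 15 steps

Answer: 16 both-alive 3 3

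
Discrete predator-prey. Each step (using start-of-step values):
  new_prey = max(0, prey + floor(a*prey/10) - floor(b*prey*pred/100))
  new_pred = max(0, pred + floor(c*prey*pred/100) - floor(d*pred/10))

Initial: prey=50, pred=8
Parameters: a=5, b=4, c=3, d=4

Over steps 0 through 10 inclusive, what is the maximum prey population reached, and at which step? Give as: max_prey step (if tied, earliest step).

Answer: 59 1

Derivation:
Step 1: prey: 50+25-16=59; pred: 8+12-3=17
Step 2: prey: 59+29-40=48; pred: 17+30-6=41
Step 3: prey: 48+24-78=0; pred: 41+59-16=84
Step 4: prey: 0+0-0=0; pred: 84+0-33=51
Step 5: prey: 0+0-0=0; pred: 51+0-20=31
Step 6: prey: 0+0-0=0; pred: 31+0-12=19
Step 7: prey: 0+0-0=0; pred: 19+0-7=12
Step 8: prey: 0+0-0=0; pred: 12+0-4=8
Step 9: prey: 0+0-0=0; pred: 8+0-3=5
Step 10: prey: 0+0-0=0; pred: 5+0-2=3
Max prey = 59 at step 1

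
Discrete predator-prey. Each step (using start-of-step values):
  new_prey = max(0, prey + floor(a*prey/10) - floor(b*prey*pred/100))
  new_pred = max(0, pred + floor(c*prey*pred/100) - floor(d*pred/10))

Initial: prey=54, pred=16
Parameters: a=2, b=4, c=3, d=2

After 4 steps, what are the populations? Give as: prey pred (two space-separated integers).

Step 1: prey: 54+10-34=30; pred: 16+25-3=38
Step 2: prey: 30+6-45=0; pred: 38+34-7=65
Step 3: prey: 0+0-0=0; pred: 65+0-13=52
Step 4: prey: 0+0-0=0; pred: 52+0-10=42

Answer: 0 42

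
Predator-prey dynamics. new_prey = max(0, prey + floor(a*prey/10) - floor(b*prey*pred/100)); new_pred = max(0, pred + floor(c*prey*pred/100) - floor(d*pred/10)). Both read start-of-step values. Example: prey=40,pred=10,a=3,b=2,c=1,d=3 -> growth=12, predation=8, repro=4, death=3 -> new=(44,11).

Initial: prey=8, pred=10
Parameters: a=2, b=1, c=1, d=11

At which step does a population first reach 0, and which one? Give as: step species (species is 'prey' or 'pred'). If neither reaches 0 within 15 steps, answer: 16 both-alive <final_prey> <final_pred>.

Step 1: prey: 8+1-0=9; pred: 10+0-11=0
First extinction: pred at step 1

Answer: 1 pred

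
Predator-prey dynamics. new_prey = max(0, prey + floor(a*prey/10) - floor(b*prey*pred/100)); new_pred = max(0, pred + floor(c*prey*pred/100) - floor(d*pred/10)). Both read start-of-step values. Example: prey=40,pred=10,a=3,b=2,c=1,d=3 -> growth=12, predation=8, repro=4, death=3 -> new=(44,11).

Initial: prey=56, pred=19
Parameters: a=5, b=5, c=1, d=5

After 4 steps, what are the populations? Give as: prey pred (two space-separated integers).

Answer: 10 6

Derivation:
Step 1: prey: 56+28-53=31; pred: 19+10-9=20
Step 2: prey: 31+15-31=15; pred: 20+6-10=16
Step 3: prey: 15+7-12=10; pred: 16+2-8=10
Step 4: prey: 10+5-5=10; pred: 10+1-5=6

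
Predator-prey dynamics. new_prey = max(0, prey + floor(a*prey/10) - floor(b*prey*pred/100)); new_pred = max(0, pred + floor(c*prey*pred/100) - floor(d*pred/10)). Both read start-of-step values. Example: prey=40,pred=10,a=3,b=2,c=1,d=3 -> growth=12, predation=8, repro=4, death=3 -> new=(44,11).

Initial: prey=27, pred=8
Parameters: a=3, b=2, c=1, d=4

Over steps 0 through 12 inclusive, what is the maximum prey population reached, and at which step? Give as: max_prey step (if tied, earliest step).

Step 1: prey: 27+8-4=31; pred: 8+2-3=7
Step 2: prey: 31+9-4=36; pred: 7+2-2=7
Step 3: prey: 36+10-5=41; pred: 7+2-2=7
Step 4: prey: 41+12-5=48; pred: 7+2-2=7
Step 5: prey: 48+14-6=56; pred: 7+3-2=8
Step 6: prey: 56+16-8=64; pred: 8+4-3=9
Step 7: prey: 64+19-11=72; pred: 9+5-3=11
Step 8: prey: 72+21-15=78; pred: 11+7-4=14
Step 9: prey: 78+23-21=80; pred: 14+10-5=19
Step 10: prey: 80+24-30=74; pred: 19+15-7=27
Step 11: prey: 74+22-39=57; pred: 27+19-10=36
Step 12: prey: 57+17-41=33; pred: 36+20-14=42
Max prey = 80 at step 9

Answer: 80 9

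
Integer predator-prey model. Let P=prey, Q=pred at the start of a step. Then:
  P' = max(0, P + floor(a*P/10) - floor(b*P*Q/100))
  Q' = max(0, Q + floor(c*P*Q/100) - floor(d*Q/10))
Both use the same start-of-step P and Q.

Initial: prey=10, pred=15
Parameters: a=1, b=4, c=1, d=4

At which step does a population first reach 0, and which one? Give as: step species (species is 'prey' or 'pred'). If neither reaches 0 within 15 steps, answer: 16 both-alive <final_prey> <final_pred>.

Step 1: prey: 10+1-6=5; pred: 15+1-6=10
Step 2: prey: 5+0-2=3; pred: 10+0-4=6
Step 3: prey: 3+0-0=3; pred: 6+0-2=4
Step 4: prey: 3+0-0=3; pred: 4+0-1=3
Step 5: prey: 3+0-0=3; pred: 3+0-1=2
Step 6: prey: 3+0-0=3; pred: 2+0-0=2
Steps 7-15: state stable at prey=3, pred=2 (no change)
No extinction within 15 steps

Answer: 16 both-alive 3 2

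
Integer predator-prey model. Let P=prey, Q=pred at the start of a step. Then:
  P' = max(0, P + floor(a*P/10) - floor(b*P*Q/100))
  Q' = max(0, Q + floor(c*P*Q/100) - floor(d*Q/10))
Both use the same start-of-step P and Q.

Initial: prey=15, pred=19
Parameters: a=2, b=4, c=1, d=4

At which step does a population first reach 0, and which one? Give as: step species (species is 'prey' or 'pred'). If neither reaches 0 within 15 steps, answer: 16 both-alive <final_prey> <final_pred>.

Answer: 16 both-alive 21 2

Derivation:
Step 1: prey: 15+3-11=7; pred: 19+2-7=14
Step 2: prey: 7+1-3=5; pred: 14+0-5=9
Step 3: prey: 5+1-1=5; pred: 9+0-3=6
Step 4: prey: 5+1-1=5; pred: 6+0-2=4
Step 5: prey: 5+1-0=6; pred: 4+0-1=3
Step 6: prey: 6+1-0=7; pred: 3+0-1=2
Step 7: prey: 7+1-0=8; pred: 2+0-0=2
Step 8: prey: 8+1-0=9; pred: 2+0-0=2
Step 9: prey: 9+1-0=10; pred: 2+0-0=2
Step 10: prey: 10+2-0=12; pred: 2+0-0=2
Step 11: prey: 12+2-0=14; pred: 2+0-0=2
Step 12: prey: 14+2-1=15; pred: 2+0-0=2
Step 13: prey: 15+3-1=17; pred: 2+0-0=2
Step 14: prey: 17+3-1=19; pred: 2+0-0=2
Step 15: prey: 19+3-1=21; pred: 2+0-0=2
No extinction within 15 steps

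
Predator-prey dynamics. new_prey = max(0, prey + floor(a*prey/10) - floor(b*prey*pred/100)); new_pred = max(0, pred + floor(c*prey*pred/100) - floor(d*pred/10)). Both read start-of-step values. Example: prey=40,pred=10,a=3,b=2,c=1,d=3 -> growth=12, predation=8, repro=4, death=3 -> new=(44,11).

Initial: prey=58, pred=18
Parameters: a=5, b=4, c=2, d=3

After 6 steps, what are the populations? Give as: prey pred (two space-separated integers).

Answer: 0 17

Derivation:
Step 1: prey: 58+29-41=46; pred: 18+20-5=33
Step 2: prey: 46+23-60=9; pred: 33+30-9=54
Step 3: prey: 9+4-19=0; pred: 54+9-16=47
Step 4: prey: 0+0-0=0; pred: 47+0-14=33
Step 5: prey: 0+0-0=0; pred: 33+0-9=24
Step 6: prey: 0+0-0=0; pred: 24+0-7=17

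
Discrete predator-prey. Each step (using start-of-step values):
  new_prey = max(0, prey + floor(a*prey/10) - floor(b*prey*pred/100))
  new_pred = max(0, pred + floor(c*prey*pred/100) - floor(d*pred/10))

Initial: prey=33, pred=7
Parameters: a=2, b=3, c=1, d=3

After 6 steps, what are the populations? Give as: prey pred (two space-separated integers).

Step 1: prey: 33+6-6=33; pred: 7+2-2=7
Step 2: prey: 33+6-6=33; pred: 7+2-2=7
Step 3: prey: 33+6-6=33; pred: 7+2-2=7
Step 4: prey: 33+6-6=33; pred: 7+2-2=7
Step 5: prey: 33+6-6=33; pred: 7+2-2=7
Step 6: prey: 33+6-6=33; pred: 7+2-2=7

Answer: 33 7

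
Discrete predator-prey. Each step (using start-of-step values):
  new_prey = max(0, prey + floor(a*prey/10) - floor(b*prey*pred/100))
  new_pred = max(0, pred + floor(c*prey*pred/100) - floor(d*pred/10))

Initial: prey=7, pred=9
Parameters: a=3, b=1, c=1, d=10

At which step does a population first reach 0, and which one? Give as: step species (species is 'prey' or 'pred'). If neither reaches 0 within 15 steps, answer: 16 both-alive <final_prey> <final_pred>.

Answer: 1 pred

Derivation:
Step 1: prey: 7+2-0=9; pred: 9+0-9=0
First extinction: pred at step 1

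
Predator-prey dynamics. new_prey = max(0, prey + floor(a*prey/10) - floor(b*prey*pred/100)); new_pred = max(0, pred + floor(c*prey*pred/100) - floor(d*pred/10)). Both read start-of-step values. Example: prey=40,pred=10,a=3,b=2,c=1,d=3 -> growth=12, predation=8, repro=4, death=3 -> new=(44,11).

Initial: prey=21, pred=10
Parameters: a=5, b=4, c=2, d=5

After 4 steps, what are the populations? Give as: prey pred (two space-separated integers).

Step 1: prey: 21+10-8=23; pred: 10+4-5=9
Step 2: prey: 23+11-8=26; pred: 9+4-4=9
Step 3: prey: 26+13-9=30; pred: 9+4-4=9
Step 4: prey: 30+15-10=35; pred: 9+5-4=10

Answer: 35 10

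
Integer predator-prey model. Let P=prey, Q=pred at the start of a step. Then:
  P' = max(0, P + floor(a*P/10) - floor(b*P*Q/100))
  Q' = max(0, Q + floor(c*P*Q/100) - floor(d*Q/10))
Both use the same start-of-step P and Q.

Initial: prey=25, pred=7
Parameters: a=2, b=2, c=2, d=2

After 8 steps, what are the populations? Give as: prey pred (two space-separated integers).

Step 1: prey: 25+5-3=27; pred: 7+3-1=9
Step 2: prey: 27+5-4=28; pred: 9+4-1=12
Step 3: prey: 28+5-6=27; pred: 12+6-2=16
Step 4: prey: 27+5-8=24; pred: 16+8-3=21
Step 5: prey: 24+4-10=18; pred: 21+10-4=27
Step 6: prey: 18+3-9=12; pred: 27+9-5=31
Step 7: prey: 12+2-7=7; pred: 31+7-6=32
Step 8: prey: 7+1-4=4; pred: 32+4-6=30

Answer: 4 30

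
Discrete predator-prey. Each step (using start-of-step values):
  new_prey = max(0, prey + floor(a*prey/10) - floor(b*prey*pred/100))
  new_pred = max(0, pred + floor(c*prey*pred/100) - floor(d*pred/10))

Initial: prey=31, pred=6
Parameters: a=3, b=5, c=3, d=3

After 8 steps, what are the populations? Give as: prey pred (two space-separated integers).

Step 1: prey: 31+9-9=31; pred: 6+5-1=10
Step 2: prey: 31+9-15=25; pred: 10+9-3=16
Step 3: prey: 25+7-20=12; pred: 16+12-4=24
Step 4: prey: 12+3-14=1; pred: 24+8-7=25
Step 5: prey: 1+0-1=0; pred: 25+0-7=18
Step 6: prey: 0+0-0=0; pred: 18+0-5=13
Step 7: prey: 0+0-0=0; pred: 13+0-3=10
Step 8: prey: 0+0-0=0; pred: 10+0-3=7

Answer: 0 7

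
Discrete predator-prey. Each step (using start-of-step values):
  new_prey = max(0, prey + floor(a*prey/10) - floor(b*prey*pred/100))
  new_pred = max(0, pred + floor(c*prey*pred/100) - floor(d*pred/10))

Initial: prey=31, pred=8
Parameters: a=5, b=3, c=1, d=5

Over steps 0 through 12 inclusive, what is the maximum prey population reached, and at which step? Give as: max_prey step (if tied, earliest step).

Answer: 172 7

Derivation:
Step 1: prey: 31+15-7=39; pred: 8+2-4=6
Step 2: prey: 39+19-7=51; pred: 6+2-3=5
Step 3: prey: 51+25-7=69; pred: 5+2-2=5
Step 4: prey: 69+34-10=93; pred: 5+3-2=6
Step 5: prey: 93+46-16=123; pred: 6+5-3=8
Step 6: prey: 123+61-29=155; pred: 8+9-4=13
Step 7: prey: 155+77-60=172; pred: 13+20-6=27
Step 8: prey: 172+86-139=119; pred: 27+46-13=60
Step 9: prey: 119+59-214=0; pred: 60+71-30=101
Step 10: prey: 0+0-0=0; pred: 101+0-50=51
Step 11: prey: 0+0-0=0; pred: 51+0-25=26
Step 12: prey: 0+0-0=0; pred: 26+0-13=13
Max prey = 172 at step 7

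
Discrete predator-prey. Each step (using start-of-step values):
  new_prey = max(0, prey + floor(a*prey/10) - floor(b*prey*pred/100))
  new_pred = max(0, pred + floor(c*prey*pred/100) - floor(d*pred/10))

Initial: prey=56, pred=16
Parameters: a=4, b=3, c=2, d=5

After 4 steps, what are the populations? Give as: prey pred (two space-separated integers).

Step 1: prey: 56+22-26=52; pred: 16+17-8=25
Step 2: prey: 52+20-39=33; pred: 25+26-12=39
Step 3: prey: 33+13-38=8; pred: 39+25-19=45
Step 4: prey: 8+3-10=1; pred: 45+7-22=30

Answer: 1 30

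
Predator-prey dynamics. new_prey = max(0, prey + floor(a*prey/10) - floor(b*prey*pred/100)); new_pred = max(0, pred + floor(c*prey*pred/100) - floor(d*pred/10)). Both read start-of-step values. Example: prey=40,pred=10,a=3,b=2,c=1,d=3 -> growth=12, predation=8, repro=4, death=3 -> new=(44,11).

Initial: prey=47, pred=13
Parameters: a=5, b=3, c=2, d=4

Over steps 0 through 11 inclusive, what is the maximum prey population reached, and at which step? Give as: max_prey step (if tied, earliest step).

Answer: 52 1

Derivation:
Step 1: prey: 47+23-18=52; pred: 13+12-5=20
Step 2: prey: 52+26-31=47; pred: 20+20-8=32
Step 3: prey: 47+23-45=25; pred: 32+30-12=50
Step 4: prey: 25+12-37=0; pred: 50+25-20=55
Step 5: prey: 0+0-0=0; pred: 55+0-22=33
Step 6: prey: 0+0-0=0; pred: 33+0-13=20
Step 7: prey: 0+0-0=0; pred: 20+0-8=12
Step 8: prey: 0+0-0=0; pred: 12+0-4=8
Step 9: prey: 0+0-0=0; pred: 8+0-3=5
Step 10: prey: 0+0-0=0; pred: 5+0-2=3
Step 11: prey: 0+0-0=0; pred: 3+0-1=2
Max prey = 52 at step 1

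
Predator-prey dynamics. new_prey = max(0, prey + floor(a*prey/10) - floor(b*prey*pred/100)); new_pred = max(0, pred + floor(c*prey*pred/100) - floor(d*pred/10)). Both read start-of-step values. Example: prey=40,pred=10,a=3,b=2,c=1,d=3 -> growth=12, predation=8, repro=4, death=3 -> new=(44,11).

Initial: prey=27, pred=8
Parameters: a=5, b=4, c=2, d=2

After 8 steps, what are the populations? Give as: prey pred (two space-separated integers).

Step 1: prey: 27+13-8=32; pred: 8+4-1=11
Step 2: prey: 32+16-14=34; pred: 11+7-2=16
Step 3: prey: 34+17-21=30; pred: 16+10-3=23
Step 4: prey: 30+15-27=18; pred: 23+13-4=32
Step 5: prey: 18+9-23=4; pred: 32+11-6=37
Step 6: prey: 4+2-5=1; pred: 37+2-7=32
Step 7: prey: 1+0-1=0; pred: 32+0-6=26
Step 8: prey: 0+0-0=0; pred: 26+0-5=21

Answer: 0 21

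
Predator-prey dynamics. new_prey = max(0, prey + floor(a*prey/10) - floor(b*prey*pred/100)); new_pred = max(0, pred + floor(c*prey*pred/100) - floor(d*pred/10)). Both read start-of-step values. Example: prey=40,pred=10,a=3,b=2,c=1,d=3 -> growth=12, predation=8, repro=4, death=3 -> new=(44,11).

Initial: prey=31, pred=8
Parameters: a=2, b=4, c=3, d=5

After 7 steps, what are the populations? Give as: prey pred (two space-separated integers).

Step 1: prey: 31+6-9=28; pred: 8+7-4=11
Step 2: prey: 28+5-12=21; pred: 11+9-5=15
Step 3: prey: 21+4-12=13; pred: 15+9-7=17
Step 4: prey: 13+2-8=7; pred: 17+6-8=15
Step 5: prey: 7+1-4=4; pred: 15+3-7=11
Step 6: prey: 4+0-1=3; pred: 11+1-5=7
Step 7: prey: 3+0-0=3; pred: 7+0-3=4

Answer: 3 4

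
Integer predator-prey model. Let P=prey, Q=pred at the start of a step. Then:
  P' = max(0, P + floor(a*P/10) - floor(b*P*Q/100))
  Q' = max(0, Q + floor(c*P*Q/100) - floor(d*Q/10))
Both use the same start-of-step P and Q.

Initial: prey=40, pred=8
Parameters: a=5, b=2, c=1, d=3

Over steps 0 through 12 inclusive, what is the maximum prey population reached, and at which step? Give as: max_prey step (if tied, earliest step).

Answer: 115 5

Derivation:
Step 1: prey: 40+20-6=54; pred: 8+3-2=9
Step 2: prey: 54+27-9=72; pred: 9+4-2=11
Step 3: prey: 72+36-15=93; pred: 11+7-3=15
Step 4: prey: 93+46-27=112; pred: 15+13-4=24
Step 5: prey: 112+56-53=115; pred: 24+26-7=43
Step 6: prey: 115+57-98=74; pred: 43+49-12=80
Step 7: prey: 74+37-118=0; pred: 80+59-24=115
Step 8: prey: 0+0-0=0; pred: 115+0-34=81
Step 9: prey: 0+0-0=0; pred: 81+0-24=57
Step 10: prey: 0+0-0=0; pred: 57+0-17=40
Step 11: prey: 0+0-0=0; pred: 40+0-12=28
Step 12: prey: 0+0-0=0; pred: 28+0-8=20
Max prey = 115 at step 5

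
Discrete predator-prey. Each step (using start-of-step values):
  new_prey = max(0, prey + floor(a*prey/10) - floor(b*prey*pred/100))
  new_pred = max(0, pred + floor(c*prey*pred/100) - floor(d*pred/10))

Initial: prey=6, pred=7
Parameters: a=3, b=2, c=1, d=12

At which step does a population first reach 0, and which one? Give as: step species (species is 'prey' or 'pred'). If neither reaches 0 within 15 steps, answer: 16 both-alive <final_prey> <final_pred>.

Step 1: prey: 6+1-0=7; pred: 7+0-8=0
First extinction: pred at step 1

Answer: 1 pred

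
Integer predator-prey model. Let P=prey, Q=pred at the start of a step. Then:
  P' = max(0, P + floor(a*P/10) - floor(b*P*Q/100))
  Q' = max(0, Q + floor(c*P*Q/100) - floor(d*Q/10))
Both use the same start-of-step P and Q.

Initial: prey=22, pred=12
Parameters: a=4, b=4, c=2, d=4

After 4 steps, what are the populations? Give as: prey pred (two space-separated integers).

Answer: 15 11

Derivation:
Step 1: prey: 22+8-10=20; pred: 12+5-4=13
Step 2: prey: 20+8-10=18; pred: 13+5-5=13
Step 3: prey: 18+7-9=16; pred: 13+4-5=12
Step 4: prey: 16+6-7=15; pred: 12+3-4=11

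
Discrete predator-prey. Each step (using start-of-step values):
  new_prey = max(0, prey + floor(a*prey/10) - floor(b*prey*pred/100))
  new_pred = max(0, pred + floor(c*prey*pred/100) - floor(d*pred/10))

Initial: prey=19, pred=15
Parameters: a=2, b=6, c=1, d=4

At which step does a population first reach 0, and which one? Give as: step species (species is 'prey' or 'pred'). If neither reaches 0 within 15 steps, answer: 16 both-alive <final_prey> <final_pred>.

Answer: 16 both-alive 2 2

Derivation:
Step 1: prey: 19+3-17=5; pred: 15+2-6=11
Step 2: prey: 5+1-3=3; pred: 11+0-4=7
Step 3: prey: 3+0-1=2; pred: 7+0-2=5
Step 4: prey: 2+0-0=2; pred: 5+0-2=3
Step 5: prey: 2+0-0=2; pred: 3+0-1=2
Step 6: prey: 2+0-0=2; pred: 2+0-0=2
Steps 7-15: state stable at prey=2, pred=2 (no change)
No extinction within 15 steps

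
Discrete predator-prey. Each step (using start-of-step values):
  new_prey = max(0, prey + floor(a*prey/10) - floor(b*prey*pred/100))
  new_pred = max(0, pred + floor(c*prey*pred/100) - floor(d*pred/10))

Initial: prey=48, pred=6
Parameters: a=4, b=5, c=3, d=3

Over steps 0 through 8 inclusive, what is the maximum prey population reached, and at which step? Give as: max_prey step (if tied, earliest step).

Step 1: prey: 48+19-14=53; pred: 6+8-1=13
Step 2: prey: 53+21-34=40; pred: 13+20-3=30
Step 3: prey: 40+16-60=0; pred: 30+36-9=57
Step 4: prey: 0+0-0=0; pred: 57+0-17=40
Step 5: prey: 0+0-0=0; pred: 40+0-12=28
Step 6: prey: 0+0-0=0; pred: 28+0-8=20
Step 7: prey: 0+0-0=0; pred: 20+0-6=14
Step 8: prey: 0+0-0=0; pred: 14+0-4=10
Max prey = 53 at step 1

Answer: 53 1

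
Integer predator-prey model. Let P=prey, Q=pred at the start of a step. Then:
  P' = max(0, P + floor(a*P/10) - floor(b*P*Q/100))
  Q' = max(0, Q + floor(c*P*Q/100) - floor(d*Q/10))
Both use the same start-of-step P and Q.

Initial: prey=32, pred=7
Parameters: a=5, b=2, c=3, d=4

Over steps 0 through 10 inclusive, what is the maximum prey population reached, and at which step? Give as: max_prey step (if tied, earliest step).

Answer: 62 3

Derivation:
Step 1: prey: 32+16-4=44; pred: 7+6-2=11
Step 2: prey: 44+22-9=57; pred: 11+14-4=21
Step 3: prey: 57+28-23=62; pred: 21+35-8=48
Step 4: prey: 62+31-59=34; pred: 48+89-19=118
Step 5: prey: 34+17-80=0; pred: 118+120-47=191
Step 6: prey: 0+0-0=0; pred: 191+0-76=115
Step 7: prey: 0+0-0=0; pred: 115+0-46=69
Step 8: prey: 0+0-0=0; pred: 69+0-27=42
Step 9: prey: 0+0-0=0; pred: 42+0-16=26
Step 10: prey: 0+0-0=0; pred: 26+0-10=16
Max prey = 62 at step 3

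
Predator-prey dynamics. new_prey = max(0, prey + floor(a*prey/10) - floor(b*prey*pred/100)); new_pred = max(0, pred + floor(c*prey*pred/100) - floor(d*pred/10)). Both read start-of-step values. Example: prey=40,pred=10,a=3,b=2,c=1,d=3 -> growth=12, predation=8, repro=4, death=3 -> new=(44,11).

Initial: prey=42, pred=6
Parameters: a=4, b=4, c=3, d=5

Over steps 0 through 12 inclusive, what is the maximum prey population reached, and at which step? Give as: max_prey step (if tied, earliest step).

Step 1: prey: 42+16-10=48; pred: 6+7-3=10
Step 2: prey: 48+19-19=48; pred: 10+14-5=19
Step 3: prey: 48+19-36=31; pred: 19+27-9=37
Step 4: prey: 31+12-45=0; pred: 37+34-18=53
Step 5: prey: 0+0-0=0; pred: 53+0-26=27
Step 6: prey: 0+0-0=0; pred: 27+0-13=14
Step 7: prey: 0+0-0=0; pred: 14+0-7=7
Step 8: prey: 0+0-0=0; pred: 7+0-3=4
Step 9: prey: 0+0-0=0; pred: 4+0-2=2
Step 10: prey: 0+0-0=0; pred: 2+0-1=1
Step 11: prey: 0+0-0=0; pred: 1+0-0=1
Step 12: prey: 0+0-0=0; pred: 1+0-0=1
Max prey = 48 at step 1

Answer: 48 1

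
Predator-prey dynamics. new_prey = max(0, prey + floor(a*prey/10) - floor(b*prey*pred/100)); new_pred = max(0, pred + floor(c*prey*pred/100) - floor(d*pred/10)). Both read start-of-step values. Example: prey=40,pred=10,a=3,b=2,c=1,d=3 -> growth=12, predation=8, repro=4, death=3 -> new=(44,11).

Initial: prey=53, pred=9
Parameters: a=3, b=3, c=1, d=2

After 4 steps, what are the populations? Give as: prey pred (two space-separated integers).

Step 1: prey: 53+15-14=54; pred: 9+4-1=12
Step 2: prey: 54+16-19=51; pred: 12+6-2=16
Step 3: prey: 51+15-24=42; pred: 16+8-3=21
Step 4: prey: 42+12-26=28; pred: 21+8-4=25

Answer: 28 25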